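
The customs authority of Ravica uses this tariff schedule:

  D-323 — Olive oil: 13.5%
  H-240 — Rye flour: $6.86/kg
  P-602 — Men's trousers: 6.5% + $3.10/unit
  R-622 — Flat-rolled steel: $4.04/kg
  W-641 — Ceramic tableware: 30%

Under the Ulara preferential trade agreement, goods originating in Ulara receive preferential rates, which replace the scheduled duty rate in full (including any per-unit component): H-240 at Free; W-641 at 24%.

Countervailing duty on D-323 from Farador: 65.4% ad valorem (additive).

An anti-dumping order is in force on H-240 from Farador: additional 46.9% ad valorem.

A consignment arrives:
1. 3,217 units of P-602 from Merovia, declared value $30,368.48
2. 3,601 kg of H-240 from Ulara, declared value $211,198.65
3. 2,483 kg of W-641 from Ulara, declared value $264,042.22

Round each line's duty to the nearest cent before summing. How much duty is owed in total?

Line 1 (P-602, Merovia, 3,217 units, $30,368.48):
Base rate for P-602 is 6.5% + $3.10/unit.
Duty = $30,368.48 × 6.5% + 3,217 × $3.10 = $11,946.65.
Line 2 (H-240, Ulara, 3,601 kg, $211,198.65):
Base rate for H-240 is $6.86/kg.
Origin Ulara qualifies under the Ravica–Ulara agreement and H-240 is covered: preferential rate Free applies instead.
The additional-duty order on H-240 targets Farador, not Ulara; it does not apply.
Duty = $211,198.65 × 0% = $0.00.
Line 3 (W-641, Ulara, 2,483 kg, $264,042.22):
Base rate for W-641 is 30%.
Origin Ulara qualifies under the Ravica–Ulara agreement and W-641 is covered: preferential rate 24% applies instead.
Duty = $264,042.22 × 24% = $63,370.13.
Total = $11,946.65 + $0.00 + $63,370.13 = $75,316.78.

$75,316.78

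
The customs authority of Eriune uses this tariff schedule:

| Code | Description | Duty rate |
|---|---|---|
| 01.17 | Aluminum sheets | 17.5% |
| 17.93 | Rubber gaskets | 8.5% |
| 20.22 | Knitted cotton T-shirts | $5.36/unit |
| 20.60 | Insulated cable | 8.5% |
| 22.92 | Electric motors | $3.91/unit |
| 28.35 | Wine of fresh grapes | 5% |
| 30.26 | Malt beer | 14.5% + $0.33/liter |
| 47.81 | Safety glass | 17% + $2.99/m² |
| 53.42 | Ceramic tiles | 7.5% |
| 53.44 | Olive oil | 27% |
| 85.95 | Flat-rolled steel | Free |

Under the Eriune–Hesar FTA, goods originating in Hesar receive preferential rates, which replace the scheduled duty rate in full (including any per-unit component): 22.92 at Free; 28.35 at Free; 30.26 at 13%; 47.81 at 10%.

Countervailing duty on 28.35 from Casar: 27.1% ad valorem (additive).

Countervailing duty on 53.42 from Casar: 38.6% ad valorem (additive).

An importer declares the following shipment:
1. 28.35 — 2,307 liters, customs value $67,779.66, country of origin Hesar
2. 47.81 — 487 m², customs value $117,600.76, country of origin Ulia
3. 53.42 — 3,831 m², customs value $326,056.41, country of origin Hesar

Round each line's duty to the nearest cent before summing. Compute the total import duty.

Line 1 (28.35, Hesar, 2,307 liters, $67,779.66):
Base rate for 28.35 is 5%.
Origin Hesar qualifies under the Eriune–Hesar agreement and 28.35 is covered: preferential rate Free applies instead.
The additional-duty order on 28.35 targets Casar, not Hesar; it does not apply.
Duty = $67,779.66 × 0% = $0.00.
Line 2 (47.81, Ulia, 487 m², $117,600.76):
Base rate for 47.81 is 17% + $2.99/m².
47.81 has an FTA preferential rate, but origin Ulia is not Hesar; base rate stands.
Duty = $117,600.76 × 17% + 487 × $2.99 = $21,448.26.
Line 3 (53.42, Hesar, 3,831 m², $326,056.41):
Base rate for 53.42 is 7.5%.
Origin Hesar is the FTA partner but 53.42 is not on the preference list; base rate stands.
The additional-duty order on 53.42 targets Casar, not Hesar; it does not apply.
Duty = $326,056.41 × 7.5% = $24,454.23.
Total = $0.00 + $21,448.26 + $24,454.23 = $45,902.49.

$45,902.49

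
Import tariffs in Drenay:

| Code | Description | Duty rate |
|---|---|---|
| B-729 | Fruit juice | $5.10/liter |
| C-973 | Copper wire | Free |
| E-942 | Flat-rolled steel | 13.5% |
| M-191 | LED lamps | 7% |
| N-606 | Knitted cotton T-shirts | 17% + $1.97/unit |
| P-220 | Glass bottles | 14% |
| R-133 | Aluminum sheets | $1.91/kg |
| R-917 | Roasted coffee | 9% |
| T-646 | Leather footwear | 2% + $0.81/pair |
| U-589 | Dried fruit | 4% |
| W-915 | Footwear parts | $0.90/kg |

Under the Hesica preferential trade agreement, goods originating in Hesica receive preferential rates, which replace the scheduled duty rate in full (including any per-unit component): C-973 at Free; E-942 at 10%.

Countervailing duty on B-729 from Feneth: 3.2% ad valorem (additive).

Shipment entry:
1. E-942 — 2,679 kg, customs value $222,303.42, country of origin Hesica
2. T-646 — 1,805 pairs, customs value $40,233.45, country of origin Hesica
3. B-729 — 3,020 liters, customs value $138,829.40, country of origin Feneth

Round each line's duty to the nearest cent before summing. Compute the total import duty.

Line 1 (E-942, Hesica, 2,679 kg, $222,303.42):
Base rate for E-942 is 13.5%.
Origin Hesica qualifies under the Drenay–Hesica agreement and E-942 is covered: preferential rate 10% applies instead.
Duty = $222,303.42 × 10% = $22,230.34.
Line 2 (T-646, Hesica, 1,805 pairs, $40,233.45):
Base rate for T-646 is 2% + $0.81/pair.
Origin Hesica is the FTA partner but T-646 is not on the preference list; base rate stands.
Duty = $40,233.45 × 2% + 1,805 × $0.81 = $2,266.72.
Line 3 (B-729, Feneth, 3,020 liters, $138,829.40):
Base rate for B-729 is $5.10/liter.
Additional duty on B-729 from Feneth: +3.2% ad valorem. Applied ad valorem rate = 3.2%.
Duty = $138,829.40 × 3.2% + 3,020 × $5.10 = $19,844.54.
Total = $22,230.34 + $2,266.72 + $19,844.54 = $44,341.60.

$44,341.60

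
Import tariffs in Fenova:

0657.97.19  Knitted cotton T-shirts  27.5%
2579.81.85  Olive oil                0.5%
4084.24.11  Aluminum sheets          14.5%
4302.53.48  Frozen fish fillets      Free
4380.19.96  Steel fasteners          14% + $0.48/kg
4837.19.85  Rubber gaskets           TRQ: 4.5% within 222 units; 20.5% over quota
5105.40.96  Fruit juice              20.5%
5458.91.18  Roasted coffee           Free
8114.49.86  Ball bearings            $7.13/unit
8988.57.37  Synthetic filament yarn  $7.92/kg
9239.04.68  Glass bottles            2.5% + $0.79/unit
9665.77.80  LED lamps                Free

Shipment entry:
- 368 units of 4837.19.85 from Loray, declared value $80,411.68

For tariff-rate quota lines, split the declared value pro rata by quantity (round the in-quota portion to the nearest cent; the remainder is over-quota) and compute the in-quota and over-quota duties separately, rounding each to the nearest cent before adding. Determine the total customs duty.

Line 1 (4837.19.85, Loray, 368 units, $80,411.68):
Code 4837.19.85 is under a tariff-rate quota (threshold 222 units). In-quota: 222 units at 4.5%; over-quota: 146 units at 20.5%.
Pro-rata value split: in-quota = $80,411.68 × 222/368 = $48,509.22; over-quota = $80,411.68 − $48,509.22 = $31,902.46.
In-quota duty = $48,509.22 × 4.5% = $2,182.91. Over-quota duty = $31,902.46 × 20.5% = $6,540.00.
Line duty = $2,182.91 + $6,540.00 = $8,722.91.

$8,722.91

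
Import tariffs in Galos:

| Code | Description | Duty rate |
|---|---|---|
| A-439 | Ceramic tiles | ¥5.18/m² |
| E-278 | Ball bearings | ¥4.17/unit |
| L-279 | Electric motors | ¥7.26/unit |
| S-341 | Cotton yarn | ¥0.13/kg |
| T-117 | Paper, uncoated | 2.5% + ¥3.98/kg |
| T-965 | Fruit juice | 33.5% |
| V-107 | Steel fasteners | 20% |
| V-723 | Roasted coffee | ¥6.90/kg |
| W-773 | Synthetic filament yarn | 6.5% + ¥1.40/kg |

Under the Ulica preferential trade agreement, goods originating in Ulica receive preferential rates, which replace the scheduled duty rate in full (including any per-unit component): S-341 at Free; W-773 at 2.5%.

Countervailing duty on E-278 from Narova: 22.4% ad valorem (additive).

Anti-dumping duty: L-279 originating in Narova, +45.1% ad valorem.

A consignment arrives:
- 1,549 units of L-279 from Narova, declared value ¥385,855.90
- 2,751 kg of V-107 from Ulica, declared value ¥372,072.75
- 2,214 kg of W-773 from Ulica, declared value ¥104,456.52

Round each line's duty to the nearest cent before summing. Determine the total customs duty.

Line 1 (L-279, Narova, 1,549 units, ¥385,855.90):
Base rate for L-279 is ¥7.26/unit.
Additional duty on L-279 from Narova: +45.1% ad valorem. Applied ad valorem rate = 45.1%.
Duty = ¥385,855.90 × 45.1% + 1,549 × ¥7.26 = ¥185,266.75.
Line 2 (V-107, Ulica, 2,751 kg, ¥372,072.75):
Base rate for V-107 is 20%.
Origin Ulica is the FTA partner but V-107 is not on the preference list; base rate stands.
Duty = ¥372,072.75 × 20% = ¥74,414.55.
Line 3 (W-773, Ulica, 2,214 kg, ¥104,456.52):
Base rate for W-773 is 6.5% + ¥1.40/kg.
Origin Ulica qualifies under the Galos–Ulica agreement and W-773 is covered: preferential rate 2.5% applies instead.
Duty = ¥104,456.52 × 2.5% = ¥2,611.41.
Total = ¥185,266.75 + ¥74,414.55 + ¥2,611.41 = ¥262,292.71.

¥262,292.71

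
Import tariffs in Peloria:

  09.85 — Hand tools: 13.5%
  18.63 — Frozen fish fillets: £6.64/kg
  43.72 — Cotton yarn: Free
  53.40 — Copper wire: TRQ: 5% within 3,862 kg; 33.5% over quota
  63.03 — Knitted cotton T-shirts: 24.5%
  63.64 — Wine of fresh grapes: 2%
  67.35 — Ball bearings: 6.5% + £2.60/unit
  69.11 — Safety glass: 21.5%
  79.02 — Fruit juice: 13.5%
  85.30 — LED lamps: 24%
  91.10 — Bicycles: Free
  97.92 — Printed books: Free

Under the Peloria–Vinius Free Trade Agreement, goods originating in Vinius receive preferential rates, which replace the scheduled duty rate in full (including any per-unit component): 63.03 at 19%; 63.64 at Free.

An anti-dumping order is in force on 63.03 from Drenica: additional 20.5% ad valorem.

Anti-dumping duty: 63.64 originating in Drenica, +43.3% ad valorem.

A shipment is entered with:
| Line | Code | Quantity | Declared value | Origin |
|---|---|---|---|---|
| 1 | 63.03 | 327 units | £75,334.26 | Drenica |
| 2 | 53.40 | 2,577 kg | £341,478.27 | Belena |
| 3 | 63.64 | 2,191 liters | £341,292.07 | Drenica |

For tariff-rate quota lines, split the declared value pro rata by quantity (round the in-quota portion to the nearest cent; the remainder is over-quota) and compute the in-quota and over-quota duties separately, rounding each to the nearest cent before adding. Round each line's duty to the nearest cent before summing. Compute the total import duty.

£205,579.64

Line 1 (63.03, Drenica, 327 units, £75,334.26):
Base rate for 63.03 is 24.5%.
63.03 has an FTA preferential rate, but origin Drenica is not Vinius; base rate stands.
Additional duty on 63.03 from Drenica: +20.5%. Applied ad valorem rate: 24.5% + 20.5% = 45%.
Duty = £75,334.26 × 45% = £33,900.42.
Line 2 (53.40, Belena, 2,577 kg, £341,478.27):
Code 53.40 is under a tariff-rate quota (threshold 3,862 kg). Quantity 2,577 kg is within the quota, so the in-quota rate 5% applies to the full value.
Duty = £341,478.27 × 5% = £17,073.91.
Line 3 (63.64, Drenica, 2,191 liters, £341,292.07):
Base rate for 63.64 is 2%.
63.64 has an FTA preferential rate, but origin Drenica is not Vinius; base rate stands.
Additional duty on 63.64 from Drenica: +43.3%. Applied ad valorem rate: 2% + 43.3% = 45.3%.
Duty = £341,292.07 × 45.3% = £154,605.31.
Total = £33,900.42 + £17,073.91 + £154,605.31 = £205,579.64.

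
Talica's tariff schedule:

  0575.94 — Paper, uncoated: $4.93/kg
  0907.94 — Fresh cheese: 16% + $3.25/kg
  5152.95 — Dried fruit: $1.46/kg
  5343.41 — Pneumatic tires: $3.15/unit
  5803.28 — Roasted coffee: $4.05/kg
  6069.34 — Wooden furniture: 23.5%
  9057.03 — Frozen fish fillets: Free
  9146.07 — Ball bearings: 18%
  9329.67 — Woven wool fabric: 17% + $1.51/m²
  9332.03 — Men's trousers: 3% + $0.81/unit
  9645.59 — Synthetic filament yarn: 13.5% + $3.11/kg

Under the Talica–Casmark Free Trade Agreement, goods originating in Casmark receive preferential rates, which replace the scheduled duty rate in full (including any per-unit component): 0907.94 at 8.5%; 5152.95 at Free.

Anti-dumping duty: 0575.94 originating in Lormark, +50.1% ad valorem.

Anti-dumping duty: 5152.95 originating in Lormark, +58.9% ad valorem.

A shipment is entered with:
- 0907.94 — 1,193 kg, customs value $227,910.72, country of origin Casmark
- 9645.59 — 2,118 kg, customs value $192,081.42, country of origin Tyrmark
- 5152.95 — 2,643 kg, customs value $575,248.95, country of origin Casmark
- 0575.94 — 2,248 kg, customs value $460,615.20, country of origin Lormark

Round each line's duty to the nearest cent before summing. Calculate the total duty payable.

$293,741.24

Line 1 (0907.94, Casmark, 1,193 kg, $227,910.72):
Base rate for 0907.94 is 16% + $3.25/kg.
Origin Casmark qualifies under the Talica–Casmark agreement and 0907.94 is covered: preferential rate 8.5% applies instead.
Duty = $227,910.72 × 8.5% = $19,372.41.
Line 2 (9645.59, Tyrmark, 2,118 kg, $192,081.42):
Base rate for 9645.59 is 13.5% + $3.11/kg.
Duty = $192,081.42 × 13.5% + 2,118 × $3.11 = $32,517.97.
Line 3 (5152.95, Casmark, 2,643 kg, $575,248.95):
Base rate for 5152.95 is $1.46/kg.
Origin Casmark qualifies under the Talica–Casmark agreement and 5152.95 is covered: preferential rate Free applies instead.
The additional-duty order on 5152.95 targets Lormark, not Casmark; it does not apply.
Duty = $575,248.95 × 0% = $0.00.
Line 4 (0575.94, Lormark, 2,248 kg, $460,615.20):
Base rate for 0575.94 is $4.93/kg.
Additional duty on 0575.94 from Lormark: +50.1% ad valorem. Applied ad valorem rate = 50.1%.
Duty = $460,615.20 × 50.1% + 2,248 × $4.93 = $241,850.86.
Total = $19,372.41 + $32,517.97 + $0.00 + $241,850.86 = $293,741.24.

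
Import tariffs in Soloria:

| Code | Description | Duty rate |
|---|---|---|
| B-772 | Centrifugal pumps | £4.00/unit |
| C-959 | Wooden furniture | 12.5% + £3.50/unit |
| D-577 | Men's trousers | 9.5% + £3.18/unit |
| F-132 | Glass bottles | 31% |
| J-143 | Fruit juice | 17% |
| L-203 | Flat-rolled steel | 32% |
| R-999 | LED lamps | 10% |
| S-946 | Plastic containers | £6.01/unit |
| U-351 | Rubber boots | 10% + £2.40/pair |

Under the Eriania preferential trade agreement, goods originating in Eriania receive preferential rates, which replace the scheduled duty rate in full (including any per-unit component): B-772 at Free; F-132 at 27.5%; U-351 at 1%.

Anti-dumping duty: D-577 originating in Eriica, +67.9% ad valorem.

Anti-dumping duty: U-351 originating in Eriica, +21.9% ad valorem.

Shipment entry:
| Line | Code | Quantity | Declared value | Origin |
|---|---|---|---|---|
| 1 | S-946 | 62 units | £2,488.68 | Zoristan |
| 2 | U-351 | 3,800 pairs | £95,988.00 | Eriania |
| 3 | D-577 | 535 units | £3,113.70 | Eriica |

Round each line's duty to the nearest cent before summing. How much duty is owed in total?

£5,443.80

Line 1 (S-946, Zoristan, 62 units, £2,488.68):
Base rate for S-946 is £6.01/unit.
Duty = 62 × £6.01 = £372.62.
Line 2 (U-351, Eriania, 3,800 pairs, £95,988.00):
Base rate for U-351 is 10% + £2.40/pair.
Origin Eriania qualifies under the Soloria–Eriania agreement and U-351 is covered: preferential rate 1% applies instead.
The additional-duty order on U-351 targets Eriica, not Eriania; it does not apply.
Duty = £95,988.00 × 1% = £959.88.
Line 3 (D-577, Eriica, 535 units, £3,113.70):
Base rate for D-577 is 9.5% + £3.18/unit.
Additional duty on D-577 from Eriica: +67.9%. Applied ad valorem rate: 9.5% + 67.9% = 77.4%.
Duty = £3,113.70 × 77.4% + 535 × £3.18 = £4,111.30.
Total = £372.62 + £959.88 + £4,111.30 = £5,443.80.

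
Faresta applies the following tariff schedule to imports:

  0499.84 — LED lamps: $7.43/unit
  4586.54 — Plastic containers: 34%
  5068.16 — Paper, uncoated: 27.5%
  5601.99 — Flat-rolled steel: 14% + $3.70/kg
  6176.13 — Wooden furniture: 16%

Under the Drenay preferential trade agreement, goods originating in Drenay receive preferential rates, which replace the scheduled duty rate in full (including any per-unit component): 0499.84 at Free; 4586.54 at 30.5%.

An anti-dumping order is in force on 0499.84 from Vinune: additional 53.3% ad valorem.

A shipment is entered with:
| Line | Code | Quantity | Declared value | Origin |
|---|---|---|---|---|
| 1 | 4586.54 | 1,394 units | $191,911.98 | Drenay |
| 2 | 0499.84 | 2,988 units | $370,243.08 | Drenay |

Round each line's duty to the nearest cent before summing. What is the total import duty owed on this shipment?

$58,533.15

Line 1 (4586.54, Drenay, 1,394 units, $191,911.98):
Base rate for 4586.54 is 34%.
Origin Drenay qualifies under the Faresta–Drenay agreement and 4586.54 is covered: preferential rate 30.5% applies instead.
Duty = $191,911.98 × 30.5% = $58,533.15.
Line 2 (0499.84, Drenay, 2,988 units, $370,243.08):
Base rate for 0499.84 is $7.43/unit.
Origin Drenay qualifies under the Faresta–Drenay agreement and 0499.84 is covered: preferential rate Free applies instead.
The additional-duty order on 0499.84 targets Vinune, not Drenay; it does not apply.
Duty = $370,243.08 × 0% = $0.00.
Total = $58,533.15 + $0.00 = $58,533.15.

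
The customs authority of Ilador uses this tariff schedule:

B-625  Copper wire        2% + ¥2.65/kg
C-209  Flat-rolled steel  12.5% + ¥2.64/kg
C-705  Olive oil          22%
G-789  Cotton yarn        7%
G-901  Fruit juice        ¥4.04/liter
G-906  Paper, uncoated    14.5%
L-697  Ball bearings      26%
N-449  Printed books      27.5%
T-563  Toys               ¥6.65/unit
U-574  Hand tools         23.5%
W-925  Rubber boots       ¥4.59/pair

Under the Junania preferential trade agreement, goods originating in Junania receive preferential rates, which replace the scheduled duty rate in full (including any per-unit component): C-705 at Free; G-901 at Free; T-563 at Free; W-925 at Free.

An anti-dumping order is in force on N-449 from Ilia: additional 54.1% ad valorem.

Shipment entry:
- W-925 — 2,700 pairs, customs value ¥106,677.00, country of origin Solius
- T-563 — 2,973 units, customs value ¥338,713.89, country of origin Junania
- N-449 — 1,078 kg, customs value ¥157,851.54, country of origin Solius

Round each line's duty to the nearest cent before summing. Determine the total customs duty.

Line 1 (W-925, Solius, 2,700 pairs, ¥106,677.00):
Base rate for W-925 is ¥4.59/pair.
W-925 has an FTA preferential rate, but origin Solius is not Junania; base rate stands.
Duty = 2,700 × ¥4.59 = ¥12,393.00.
Line 2 (T-563, Junania, 2,973 units, ¥338,713.89):
Base rate for T-563 is ¥6.65/unit.
Origin Junania qualifies under the Ilador–Junania agreement and T-563 is covered: preferential rate Free applies instead.
Duty = ¥338,713.89 × 0% = ¥0.00.
Line 3 (N-449, Solius, 1,078 kg, ¥157,851.54):
Base rate for N-449 is 27.5%.
The additional-duty order on N-449 targets Ilia, not Solius; it does not apply.
Duty = ¥157,851.54 × 27.5% = ¥43,409.17.
Total = ¥12,393.00 + ¥0.00 + ¥43,409.17 = ¥55,802.17.

¥55,802.17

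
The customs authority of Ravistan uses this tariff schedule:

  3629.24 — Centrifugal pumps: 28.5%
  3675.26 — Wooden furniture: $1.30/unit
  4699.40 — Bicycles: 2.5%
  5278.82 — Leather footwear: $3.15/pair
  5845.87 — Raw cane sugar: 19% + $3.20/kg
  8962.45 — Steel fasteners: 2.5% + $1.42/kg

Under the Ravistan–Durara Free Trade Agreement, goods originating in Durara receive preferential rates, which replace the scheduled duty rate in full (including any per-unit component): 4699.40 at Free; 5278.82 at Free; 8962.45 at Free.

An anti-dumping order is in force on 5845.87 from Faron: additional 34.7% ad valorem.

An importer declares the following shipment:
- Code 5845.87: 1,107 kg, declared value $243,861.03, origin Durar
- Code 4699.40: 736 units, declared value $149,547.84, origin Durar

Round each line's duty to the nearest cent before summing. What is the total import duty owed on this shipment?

$53,614.70

Line 1 (5845.87, Durar, 1,107 kg, $243,861.03):
Base rate for 5845.87 is 19% + $3.20/kg.
The additional-duty order on 5845.87 targets Faron, not Durar; it does not apply.
Duty = $243,861.03 × 19% + 1,107 × $3.20 = $49,876.00.
Line 2 (4699.40, Durar, 736 units, $149,547.84):
Base rate for 4699.40 is 2.5%.
4699.40 has an FTA preferential rate, but origin Durar is not Durara; base rate stands.
Duty = $149,547.84 × 2.5% = $3,738.70.
Total = $49,876.00 + $3,738.70 = $53,614.70.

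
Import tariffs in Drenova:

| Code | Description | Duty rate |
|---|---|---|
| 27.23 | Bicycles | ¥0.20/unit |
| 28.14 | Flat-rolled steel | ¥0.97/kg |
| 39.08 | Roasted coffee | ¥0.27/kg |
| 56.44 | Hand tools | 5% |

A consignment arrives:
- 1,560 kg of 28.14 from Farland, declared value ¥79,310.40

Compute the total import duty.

Line 1 (28.14, Farland, 1,560 kg, ¥79,310.40):
Base rate for 28.14 is ¥0.97/kg.
Duty = 1,560 × ¥0.97 = ¥1,513.20.

¥1,513.20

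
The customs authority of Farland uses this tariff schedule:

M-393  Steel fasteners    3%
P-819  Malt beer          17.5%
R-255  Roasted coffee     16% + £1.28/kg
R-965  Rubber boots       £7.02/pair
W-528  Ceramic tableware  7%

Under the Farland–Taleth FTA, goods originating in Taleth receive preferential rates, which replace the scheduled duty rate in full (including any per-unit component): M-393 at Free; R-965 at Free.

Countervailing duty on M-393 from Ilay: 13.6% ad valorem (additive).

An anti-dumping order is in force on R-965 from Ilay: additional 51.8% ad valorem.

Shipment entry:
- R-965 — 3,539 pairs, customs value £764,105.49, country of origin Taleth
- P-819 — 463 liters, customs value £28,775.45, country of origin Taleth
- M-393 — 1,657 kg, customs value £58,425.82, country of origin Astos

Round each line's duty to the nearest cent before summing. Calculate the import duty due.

Line 1 (R-965, Taleth, 3,539 pairs, £764,105.49):
Base rate for R-965 is £7.02/pair.
Origin Taleth qualifies under the Farland–Taleth agreement and R-965 is covered: preferential rate Free applies instead.
The additional-duty order on R-965 targets Ilay, not Taleth; it does not apply.
Duty = £764,105.49 × 0% = £0.00.
Line 2 (P-819, Taleth, 463 liters, £28,775.45):
Base rate for P-819 is 17.5%.
Origin Taleth is the FTA partner but P-819 is not on the preference list; base rate stands.
Duty = £28,775.45 × 17.5% = £5,035.70.
Line 3 (M-393, Astos, 1,657 kg, £58,425.82):
Base rate for M-393 is 3%.
M-393 has an FTA preferential rate, but origin Astos is not Taleth; base rate stands.
The additional-duty order on M-393 targets Ilay, not Astos; it does not apply.
Duty = £58,425.82 × 3% = £1,752.77.
Total = £0.00 + £5,035.70 + £1,752.77 = £6,788.47.

£6,788.47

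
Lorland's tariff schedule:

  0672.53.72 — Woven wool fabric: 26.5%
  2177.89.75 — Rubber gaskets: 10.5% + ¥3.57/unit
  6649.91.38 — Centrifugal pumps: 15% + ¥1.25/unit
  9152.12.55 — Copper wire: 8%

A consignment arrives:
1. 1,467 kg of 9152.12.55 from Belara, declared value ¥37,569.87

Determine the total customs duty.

¥3,005.59

Line 1 (9152.12.55, Belara, 1,467 kg, ¥37,569.87):
Base rate for 9152.12.55 is 8%.
Duty = ¥37,569.87 × 8% = ¥3,005.59.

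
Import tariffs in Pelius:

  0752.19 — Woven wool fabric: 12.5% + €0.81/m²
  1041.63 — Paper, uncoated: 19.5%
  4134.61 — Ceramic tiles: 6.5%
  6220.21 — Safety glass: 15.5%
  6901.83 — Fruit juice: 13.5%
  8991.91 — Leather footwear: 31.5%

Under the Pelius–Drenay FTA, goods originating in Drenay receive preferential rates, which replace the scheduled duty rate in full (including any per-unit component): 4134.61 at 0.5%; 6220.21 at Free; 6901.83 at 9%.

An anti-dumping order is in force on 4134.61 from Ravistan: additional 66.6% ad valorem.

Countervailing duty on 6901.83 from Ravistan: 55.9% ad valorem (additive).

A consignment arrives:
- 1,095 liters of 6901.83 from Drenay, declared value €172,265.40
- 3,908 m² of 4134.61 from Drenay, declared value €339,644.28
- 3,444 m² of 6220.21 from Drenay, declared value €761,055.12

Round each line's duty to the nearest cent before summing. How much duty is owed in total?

Line 1 (6901.83, Drenay, 1,095 liters, €172,265.40):
Base rate for 6901.83 is 13.5%.
Origin Drenay qualifies under the Pelius–Drenay agreement and 6901.83 is covered: preferential rate 9% applies instead.
The additional-duty order on 6901.83 targets Ravistan, not Drenay; it does not apply.
Duty = €172,265.40 × 9% = €15,503.89.
Line 2 (4134.61, Drenay, 3,908 m², €339,644.28):
Base rate for 4134.61 is 6.5%.
Origin Drenay qualifies under the Pelius–Drenay agreement and 4134.61 is covered: preferential rate 0.5% applies instead.
The additional-duty order on 4134.61 targets Ravistan, not Drenay; it does not apply.
Duty = €339,644.28 × 0.5% = €1,698.22.
Line 3 (6220.21, Drenay, 3,444 m², €761,055.12):
Base rate for 6220.21 is 15.5%.
Origin Drenay qualifies under the Pelius–Drenay agreement and 6220.21 is covered: preferential rate Free applies instead.
Duty = €761,055.12 × 0% = €0.00.
Total = €15,503.89 + €1,698.22 + €0.00 = €17,202.11.

€17,202.11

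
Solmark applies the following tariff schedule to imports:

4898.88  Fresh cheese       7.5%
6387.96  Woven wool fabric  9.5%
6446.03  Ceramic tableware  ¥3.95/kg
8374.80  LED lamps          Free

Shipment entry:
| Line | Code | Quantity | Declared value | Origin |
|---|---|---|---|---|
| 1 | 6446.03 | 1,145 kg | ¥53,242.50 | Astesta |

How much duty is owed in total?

¥4,522.75

Line 1 (6446.03, Astesta, 1,145 kg, ¥53,242.50):
Base rate for 6446.03 is ¥3.95/kg.
Duty = 1,145 × ¥3.95 = ¥4,522.75.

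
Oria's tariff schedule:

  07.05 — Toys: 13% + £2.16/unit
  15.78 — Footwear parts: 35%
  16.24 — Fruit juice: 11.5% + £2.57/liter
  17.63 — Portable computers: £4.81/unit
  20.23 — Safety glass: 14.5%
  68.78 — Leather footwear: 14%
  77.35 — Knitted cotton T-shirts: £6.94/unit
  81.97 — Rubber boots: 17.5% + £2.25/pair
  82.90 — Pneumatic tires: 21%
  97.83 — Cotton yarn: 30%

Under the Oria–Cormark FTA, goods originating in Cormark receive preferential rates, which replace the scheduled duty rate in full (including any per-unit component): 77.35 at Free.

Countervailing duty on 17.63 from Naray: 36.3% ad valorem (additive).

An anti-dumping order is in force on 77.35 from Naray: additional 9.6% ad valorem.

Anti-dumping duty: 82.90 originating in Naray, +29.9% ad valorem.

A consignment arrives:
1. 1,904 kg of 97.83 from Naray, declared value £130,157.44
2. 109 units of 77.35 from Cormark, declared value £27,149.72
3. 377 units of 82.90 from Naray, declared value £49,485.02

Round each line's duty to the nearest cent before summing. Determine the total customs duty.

Line 1 (97.83, Naray, 1,904 kg, £130,157.44):
Base rate for 97.83 is 30%.
Duty = £130,157.44 × 30% = £39,047.23.
Line 2 (77.35, Cormark, 109 units, £27,149.72):
Base rate for 77.35 is £6.94/unit.
Origin Cormark qualifies under the Oria–Cormark agreement and 77.35 is covered: preferential rate Free applies instead.
The additional-duty order on 77.35 targets Naray, not Cormark; it does not apply.
Duty = £27,149.72 × 0% = £0.00.
Line 3 (82.90, Naray, 377 units, £49,485.02):
Base rate for 82.90 is 21%.
Additional duty on 82.90 from Naray: +29.9%. Applied ad valorem rate: 21% + 29.9% = 50.9%.
Duty = £49,485.02 × 50.9% = £25,187.88.
Total = £39,047.23 + £0.00 + £25,187.88 = £64,235.11.

£64,235.11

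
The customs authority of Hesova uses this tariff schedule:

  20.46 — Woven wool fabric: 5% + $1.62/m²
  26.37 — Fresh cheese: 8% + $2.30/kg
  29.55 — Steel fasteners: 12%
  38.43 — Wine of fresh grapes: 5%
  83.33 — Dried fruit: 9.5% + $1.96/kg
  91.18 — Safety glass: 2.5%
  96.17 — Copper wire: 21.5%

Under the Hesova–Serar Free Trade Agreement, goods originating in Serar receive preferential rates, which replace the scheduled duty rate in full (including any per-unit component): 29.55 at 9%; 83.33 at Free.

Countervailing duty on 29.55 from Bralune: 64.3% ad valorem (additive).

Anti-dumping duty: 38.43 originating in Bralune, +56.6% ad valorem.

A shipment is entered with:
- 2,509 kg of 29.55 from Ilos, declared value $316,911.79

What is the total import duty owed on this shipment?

Line 1 (29.55, Ilos, 2,509 kg, $316,911.79):
Base rate for 29.55 is 12%.
29.55 has an FTA preferential rate, but origin Ilos is not Serar; base rate stands.
The additional-duty order on 29.55 targets Bralune, not Ilos; it does not apply.
Duty = $316,911.79 × 12% = $38,029.41.

$38,029.41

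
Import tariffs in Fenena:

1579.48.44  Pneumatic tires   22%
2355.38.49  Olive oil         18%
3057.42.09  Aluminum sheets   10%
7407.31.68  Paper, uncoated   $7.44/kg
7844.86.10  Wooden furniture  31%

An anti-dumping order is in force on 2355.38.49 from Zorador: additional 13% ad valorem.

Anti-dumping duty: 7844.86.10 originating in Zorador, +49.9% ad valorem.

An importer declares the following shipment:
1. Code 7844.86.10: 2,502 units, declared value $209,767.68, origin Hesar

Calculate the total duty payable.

Line 1 (7844.86.10, Hesar, 2,502 units, $209,767.68):
Base rate for 7844.86.10 is 31%.
The additional-duty order on 7844.86.10 targets Zorador, not Hesar; it does not apply.
Duty = $209,767.68 × 31% = $65,027.98.

$65,027.98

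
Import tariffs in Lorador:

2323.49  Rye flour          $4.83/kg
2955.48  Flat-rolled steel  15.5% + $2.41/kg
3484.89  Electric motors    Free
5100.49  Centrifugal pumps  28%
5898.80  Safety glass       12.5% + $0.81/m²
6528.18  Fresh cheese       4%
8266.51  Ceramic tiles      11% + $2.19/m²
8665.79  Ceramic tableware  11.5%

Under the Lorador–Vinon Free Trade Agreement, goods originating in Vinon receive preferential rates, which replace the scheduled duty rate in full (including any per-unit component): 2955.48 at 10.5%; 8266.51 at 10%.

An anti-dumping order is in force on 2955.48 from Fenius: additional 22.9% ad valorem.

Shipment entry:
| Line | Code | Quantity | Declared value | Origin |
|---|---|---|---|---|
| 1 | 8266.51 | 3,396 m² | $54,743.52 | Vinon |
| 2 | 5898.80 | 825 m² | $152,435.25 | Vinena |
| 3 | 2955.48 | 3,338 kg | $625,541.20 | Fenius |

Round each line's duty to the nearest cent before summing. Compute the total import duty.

Line 1 (8266.51, Vinon, 3,396 m², $54,743.52):
Base rate for 8266.51 is 11% + $2.19/m².
Origin Vinon qualifies under the Lorador–Vinon agreement and 8266.51 is covered: preferential rate 10% applies instead.
Duty = $54,743.52 × 10% = $5,474.35.
Line 2 (5898.80, Vinena, 825 m², $152,435.25):
Base rate for 5898.80 is 12.5% + $0.81/m².
Duty = $152,435.25 × 12.5% + 825 × $0.81 = $19,722.66.
Line 3 (2955.48, Fenius, 3,338 kg, $625,541.20):
Base rate for 2955.48 is 15.5% + $2.41/kg.
2955.48 has an FTA preferential rate, but origin Fenius is not Vinon; base rate stands.
Additional duty on 2955.48 from Fenius: +22.9%. Applied ad valorem rate: 15.5% + 22.9% = 38.4%.
Duty = $625,541.20 × 38.4% + 3,338 × $2.41 = $248,252.40.
Total = $5,474.35 + $19,722.66 + $248,252.40 = $273,449.41.

$273,449.41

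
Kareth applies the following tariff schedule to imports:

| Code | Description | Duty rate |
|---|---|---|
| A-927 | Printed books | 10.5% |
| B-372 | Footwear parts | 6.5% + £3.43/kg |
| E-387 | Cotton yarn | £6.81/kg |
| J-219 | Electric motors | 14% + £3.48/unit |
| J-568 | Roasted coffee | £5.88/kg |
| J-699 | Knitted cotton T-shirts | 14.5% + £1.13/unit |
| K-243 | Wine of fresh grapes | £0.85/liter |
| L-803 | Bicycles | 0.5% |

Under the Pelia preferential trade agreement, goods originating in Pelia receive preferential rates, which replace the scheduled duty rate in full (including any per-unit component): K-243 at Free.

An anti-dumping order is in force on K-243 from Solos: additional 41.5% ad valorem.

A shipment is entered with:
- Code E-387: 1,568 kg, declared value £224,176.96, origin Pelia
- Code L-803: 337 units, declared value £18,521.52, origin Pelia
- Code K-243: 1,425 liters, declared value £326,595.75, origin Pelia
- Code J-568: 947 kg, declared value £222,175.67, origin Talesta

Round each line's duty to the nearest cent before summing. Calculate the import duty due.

£16,339.05

Line 1 (E-387, Pelia, 1,568 kg, £224,176.96):
Base rate for E-387 is £6.81/kg.
Origin Pelia is the FTA partner but E-387 is not on the preference list; base rate stands.
Duty = 1,568 × £6.81 = £10,678.08.
Line 2 (L-803, Pelia, 337 units, £18,521.52):
Base rate for L-803 is 0.5%.
Origin Pelia is the FTA partner but L-803 is not on the preference list; base rate stands.
Duty = £18,521.52 × 0.5% = £92.61.
Line 3 (K-243, Pelia, 1,425 liters, £326,595.75):
Base rate for K-243 is £0.85/liter.
Origin Pelia qualifies under the Kareth–Pelia agreement and K-243 is covered: preferential rate Free applies instead.
The additional-duty order on K-243 targets Solos, not Pelia; it does not apply.
Duty = £326,595.75 × 0% = £0.00.
Line 4 (J-568, Talesta, 947 kg, £222,175.67):
Base rate for J-568 is £5.88/kg.
Duty = 947 × £5.88 = £5,568.36.
Total = £10,678.08 + £92.61 + £0.00 + £5,568.36 = £16,339.05.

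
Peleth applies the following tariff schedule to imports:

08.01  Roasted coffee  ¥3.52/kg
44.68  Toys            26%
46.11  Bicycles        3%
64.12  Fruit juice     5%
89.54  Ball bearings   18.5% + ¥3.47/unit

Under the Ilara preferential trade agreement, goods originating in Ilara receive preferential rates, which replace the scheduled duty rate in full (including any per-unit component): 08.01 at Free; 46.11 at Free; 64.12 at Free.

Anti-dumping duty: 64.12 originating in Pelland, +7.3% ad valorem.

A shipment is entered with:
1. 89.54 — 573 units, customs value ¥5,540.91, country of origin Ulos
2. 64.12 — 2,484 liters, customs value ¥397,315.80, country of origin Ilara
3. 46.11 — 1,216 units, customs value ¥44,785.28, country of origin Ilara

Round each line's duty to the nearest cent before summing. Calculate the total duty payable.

Line 1 (89.54, Ulos, 573 units, ¥5,540.91):
Base rate for 89.54 is 18.5% + ¥3.47/unit.
Duty = ¥5,540.91 × 18.5% + 573 × ¥3.47 = ¥3,013.38.
Line 2 (64.12, Ilara, 2,484 liters, ¥397,315.80):
Base rate for 64.12 is 5%.
Origin Ilara qualifies under the Peleth–Ilara agreement and 64.12 is covered: preferential rate Free applies instead.
The additional-duty order on 64.12 targets Pelland, not Ilara; it does not apply.
Duty = ¥397,315.80 × 0% = ¥0.00.
Line 3 (46.11, Ilara, 1,216 units, ¥44,785.28):
Base rate for 46.11 is 3%.
Origin Ilara qualifies under the Peleth–Ilara agreement and 46.11 is covered: preferential rate Free applies instead.
Duty = ¥44,785.28 × 0% = ¥0.00.
Total = ¥3,013.38 + ¥0.00 + ¥0.00 = ¥3,013.38.

¥3,013.38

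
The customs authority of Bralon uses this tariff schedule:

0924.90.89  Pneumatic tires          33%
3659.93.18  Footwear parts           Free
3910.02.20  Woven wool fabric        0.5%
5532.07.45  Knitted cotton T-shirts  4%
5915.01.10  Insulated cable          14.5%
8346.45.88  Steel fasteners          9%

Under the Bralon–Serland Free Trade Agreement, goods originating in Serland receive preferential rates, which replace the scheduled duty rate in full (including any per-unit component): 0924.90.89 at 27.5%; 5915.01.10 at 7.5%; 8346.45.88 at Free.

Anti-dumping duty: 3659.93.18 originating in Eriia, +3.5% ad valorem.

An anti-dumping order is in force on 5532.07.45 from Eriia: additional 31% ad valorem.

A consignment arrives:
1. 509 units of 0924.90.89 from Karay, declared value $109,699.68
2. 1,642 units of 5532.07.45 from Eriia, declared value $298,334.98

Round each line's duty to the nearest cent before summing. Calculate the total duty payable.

Line 1 (0924.90.89, Karay, 509 units, $109,699.68):
Base rate for 0924.90.89 is 33%.
0924.90.89 has an FTA preferential rate, but origin Karay is not Serland; base rate stands.
Duty = $109,699.68 × 33% = $36,200.89.
Line 2 (5532.07.45, Eriia, 1,642 units, $298,334.98):
Base rate for 5532.07.45 is 4%.
Additional duty on 5532.07.45 from Eriia: +31%. Applied ad valorem rate: 4% + 31% = 35%.
Duty = $298,334.98 × 35% = $104,417.24.
Total = $36,200.89 + $104,417.24 = $140,618.13.

$140,618.13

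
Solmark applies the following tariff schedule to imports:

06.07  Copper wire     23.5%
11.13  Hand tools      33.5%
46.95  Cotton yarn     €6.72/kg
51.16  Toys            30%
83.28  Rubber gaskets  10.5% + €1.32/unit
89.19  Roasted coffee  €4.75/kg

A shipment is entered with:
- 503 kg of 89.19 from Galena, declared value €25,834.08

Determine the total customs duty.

Line 1 (89.19, Galena, 503 kg, €25,834.08):
Base rate for 89.19 is €4.75/kg.
Duty = 503 × €4.75 = €2,389.25.

€2,389.25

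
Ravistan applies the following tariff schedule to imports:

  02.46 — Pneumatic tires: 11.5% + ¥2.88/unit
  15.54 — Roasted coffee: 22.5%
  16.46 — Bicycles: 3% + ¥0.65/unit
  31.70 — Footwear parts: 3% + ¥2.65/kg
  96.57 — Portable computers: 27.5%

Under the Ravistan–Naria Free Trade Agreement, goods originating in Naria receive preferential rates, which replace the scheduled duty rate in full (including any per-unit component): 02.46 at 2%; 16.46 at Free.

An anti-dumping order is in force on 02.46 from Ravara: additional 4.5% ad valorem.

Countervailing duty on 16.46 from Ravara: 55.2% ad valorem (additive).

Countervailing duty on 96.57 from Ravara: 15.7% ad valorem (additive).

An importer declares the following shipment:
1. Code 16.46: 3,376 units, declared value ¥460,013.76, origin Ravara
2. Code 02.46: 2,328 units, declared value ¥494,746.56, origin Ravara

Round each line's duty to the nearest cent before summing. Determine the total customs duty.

Line 1 (16.46, Ravara, 3,376 units, ¥460,013.76):
Base rate for 16.46 is 3% + ¥0.65/unit.
16.46 has an FTA preferential rate, but origin Ravara is not Naria; base rate stands.
Additional duty on 16.46 from Ravara: +55.2%. Applied ad valorem rate: 3% + 55.2% = 58.2%.
Duty = ¥460,013.76 × 58.2% + 3,376 × ¥0.65 = ¥269,922.41.
Line 2 (02.46, Ravara, 2,328 units, ¥494,746.56):
Base rate for 02.46 is 11.5% + ¥2.88/unit.
02.46 has an FTA preferential rate, but origin Ravara is not Naria; base rate stands.
Additional duty on 02.46 from Ravara: +4.5%. Applied ad valorem rate: 11.5% + 4.5% = 16%.
Duty = ¥494,746.56 × 16% + 2,328 × ¥2.88 = ¥85,864.09.
Total = ¥269,922.41 + ¥85,864.09 = ¥355,786.50.

¥355,786.50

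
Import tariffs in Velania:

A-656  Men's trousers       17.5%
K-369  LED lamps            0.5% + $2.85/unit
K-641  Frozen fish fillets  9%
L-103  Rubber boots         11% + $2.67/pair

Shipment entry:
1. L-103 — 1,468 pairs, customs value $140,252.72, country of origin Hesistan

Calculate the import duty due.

$19,347.36

Line 1 (L-103, Hesistan, 1,468 pairs, $140,252.72):
Base rate for L-103 is 11% + $2.67/pair.
Duty = $140,252.72 × 11% + 1,468 × $2.67 = $19,347.36.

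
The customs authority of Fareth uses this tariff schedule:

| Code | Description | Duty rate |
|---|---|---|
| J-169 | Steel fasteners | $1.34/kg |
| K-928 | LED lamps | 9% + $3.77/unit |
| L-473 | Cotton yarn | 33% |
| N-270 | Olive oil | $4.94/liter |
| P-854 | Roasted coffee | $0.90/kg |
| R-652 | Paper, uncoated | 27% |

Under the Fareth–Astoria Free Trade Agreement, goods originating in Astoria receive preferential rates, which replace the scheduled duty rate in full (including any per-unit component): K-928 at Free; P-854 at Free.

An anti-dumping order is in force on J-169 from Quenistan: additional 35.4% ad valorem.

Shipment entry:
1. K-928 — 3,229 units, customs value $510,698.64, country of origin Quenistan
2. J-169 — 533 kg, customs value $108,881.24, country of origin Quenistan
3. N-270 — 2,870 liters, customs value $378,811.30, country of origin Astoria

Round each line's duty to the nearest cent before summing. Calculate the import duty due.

Line 1 (K-928, Quenistan, 3,229 units, $510,698.64):
Base rate for K-928 is 9% + $3.77/unit.
K-928 has an FTA preferential rate, but origin Quenistan is not Astoria; base rate stands.
Duty = $510,698.64 × 9% + 3,229 × $3.77 = $58,136.21.
Line 2 (J-169, Quenistan, 533 kg, $108,881.24):
Base rate for J-169 is $1.34/kg.
Additional duty on J-169 from Quenistan: +35.4% ad valorem. Applied ad valorem rate = 35.4%.
Duty = $108,881.24 × 35.4% + 533 × $1.34 = $39,258.18.
Line 3 (N-270, Astoria, 2,870 liters, $378,811.30):
Base rate for N-270 is $4.94/liter.
Origin Astoria is the FTA partner but N-270 is not on the preference list; base rate stands.
Duty = 2,870 × $4.94 = $14,177.80.
Total = $58,136.21 + $39,258.18 + $14,177.80 = $111,572.19.

$111,572.19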